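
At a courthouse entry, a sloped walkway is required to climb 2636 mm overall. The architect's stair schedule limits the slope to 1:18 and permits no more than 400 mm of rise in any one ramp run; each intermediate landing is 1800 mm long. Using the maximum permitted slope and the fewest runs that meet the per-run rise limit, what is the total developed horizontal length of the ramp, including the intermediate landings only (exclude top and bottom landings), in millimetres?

⌈2636/400⌉ = 7 ramp runs. That means 6 intermediate landings.
Horizontal run for 2636 mm of rise at 1:18 is 2636 × 18 = 47448 mm.
Intermediate landings: 6 × 1800 = 10800 mm.
Total developed length = 47448 + 10800 = 58248 mm.

58248 mm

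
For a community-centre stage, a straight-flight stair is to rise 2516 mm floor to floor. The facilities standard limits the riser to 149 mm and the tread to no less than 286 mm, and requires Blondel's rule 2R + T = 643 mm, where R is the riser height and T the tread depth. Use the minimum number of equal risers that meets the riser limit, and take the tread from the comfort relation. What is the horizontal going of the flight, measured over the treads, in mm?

5552 mm

At most 149 each: 2516/149 = 16.89, giving 17 risers.
Each riser is 2516/17 = 148 mm (≤ 149 mm).
T = 643 − 2·148 = 347 mm, which satisfies the 286 mm minimum.
Going = (17 − 1) × 347 = 5552 mm.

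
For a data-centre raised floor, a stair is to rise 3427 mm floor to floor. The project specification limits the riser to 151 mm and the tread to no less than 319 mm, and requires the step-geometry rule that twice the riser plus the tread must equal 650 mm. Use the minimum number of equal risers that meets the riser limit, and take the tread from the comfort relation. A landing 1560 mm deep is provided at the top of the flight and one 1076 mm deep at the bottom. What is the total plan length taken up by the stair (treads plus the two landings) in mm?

10380 mm

3427 / 151 = 22.695 → round up to 23 risers.
Riser R = 3427 / 23 = 149 mm, within the 151 mm limit.
T = 650 − 2·149 = 352 mm, which satisfies the 319 mm minimum.
23 risers give 22 treads; going = 22 × 352 = 7744 mm.
Enclosure = 7744 + 1560 + 1076 = 10380 mm.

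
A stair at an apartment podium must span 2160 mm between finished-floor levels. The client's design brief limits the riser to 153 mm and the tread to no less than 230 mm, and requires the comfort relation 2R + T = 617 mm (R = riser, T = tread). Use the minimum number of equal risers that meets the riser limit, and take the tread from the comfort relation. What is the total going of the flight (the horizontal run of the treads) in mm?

4606 mm

At most 153 each: 2160/153 = 14.12, giving 15 risers.
Each riser is 2160/15 = 144 mm (≤ 153 mm).
Tread T = 617 − 2 × 144 = 329 mm (≥ 230 mm).
Treads = 15 − 1 = 14; going = 14 × 329 = 4606 mm.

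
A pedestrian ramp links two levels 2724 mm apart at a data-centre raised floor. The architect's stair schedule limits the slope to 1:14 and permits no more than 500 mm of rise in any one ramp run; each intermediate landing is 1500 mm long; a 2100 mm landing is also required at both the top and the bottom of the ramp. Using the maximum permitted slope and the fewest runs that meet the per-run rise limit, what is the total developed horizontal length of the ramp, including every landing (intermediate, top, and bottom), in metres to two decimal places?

2724 / 500 = 5.45, so 6 ramp runs are needed. That means 5 intermediate landings.
Horizontal run for 2724 mm of rise at 1:14 is 2724 × 14 = 38136 mm.
Intermediate landings: 5 × 1500 = 7500 mm.
Top and bottom landings: 2 × 2100 = 4200 mm.
Total = 38136 + 7500 + 4200 = 49836 mm.
= 49.84 m.

49.84 m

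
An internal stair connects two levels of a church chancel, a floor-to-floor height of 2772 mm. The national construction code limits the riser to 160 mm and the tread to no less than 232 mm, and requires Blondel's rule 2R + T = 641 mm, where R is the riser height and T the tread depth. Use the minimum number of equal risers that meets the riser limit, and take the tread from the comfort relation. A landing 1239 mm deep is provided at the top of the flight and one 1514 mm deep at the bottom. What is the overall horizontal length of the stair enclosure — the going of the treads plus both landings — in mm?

At most 160 each: 2772/160 = 17.32, giving 18 risers.
Each riser is 2772/18 = 154 mm (≤ 160 mm).
T = 641 − 2·154 = 333 mm, which satisfies the 232 mm minimum.
Going = (18 − 1) × 333 = 5661 mm.
Add landings: 5661 + 1239 + 1514 = 8414 mm.

8414 mm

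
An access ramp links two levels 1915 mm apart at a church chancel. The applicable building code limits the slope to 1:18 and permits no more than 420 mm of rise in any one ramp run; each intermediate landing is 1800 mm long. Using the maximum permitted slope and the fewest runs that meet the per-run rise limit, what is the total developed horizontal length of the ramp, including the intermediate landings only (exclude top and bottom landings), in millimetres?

41670 mm

At most 420 each: 1915/420 = 4.56, giving 5 ramp runs. That means 4 intermediate landings.
Horizontal run for 1915 mm of rise at 1:18 is 1915 × 18 = 34470 mm.
Intermediate landings: 4 × 1800 = 7200 mm.
Total developed length = 34470 + 7200 = 41670 mm.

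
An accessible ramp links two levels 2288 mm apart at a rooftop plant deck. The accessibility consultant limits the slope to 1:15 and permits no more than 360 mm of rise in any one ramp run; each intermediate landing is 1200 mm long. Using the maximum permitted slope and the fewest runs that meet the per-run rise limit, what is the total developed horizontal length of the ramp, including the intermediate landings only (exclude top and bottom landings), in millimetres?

⌈2288/360⌉ = 7 ramp runs. That means 6 intermediate landings.
Horizontal run for 2288 mm of rise at 1:15 is 2288 × 15 = 34320 mm.
Intermediate landings: 6 × 1200 = 7200 mm.
Developed length = 34320 + 7200 = 41520 mm.

41520 mm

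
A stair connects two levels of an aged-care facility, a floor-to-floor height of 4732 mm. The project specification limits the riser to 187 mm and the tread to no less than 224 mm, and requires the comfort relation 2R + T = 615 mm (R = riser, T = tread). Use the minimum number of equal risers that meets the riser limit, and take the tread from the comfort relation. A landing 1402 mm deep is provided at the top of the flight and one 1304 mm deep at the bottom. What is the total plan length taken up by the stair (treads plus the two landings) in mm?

8981 mm

At most 187 each: 4732/187 = 25.30, giving 26 risers.
Each riser is 4732/26 = 182 mm (≤ 187 mm).
Tread T = 615 − 2 × 182 = 251 mm (≥ 224 mm).
Going = (26 − 1) × 251 = 6275 mm.
Add landings: 6275 + 1402 + 1304 = 8981 mm.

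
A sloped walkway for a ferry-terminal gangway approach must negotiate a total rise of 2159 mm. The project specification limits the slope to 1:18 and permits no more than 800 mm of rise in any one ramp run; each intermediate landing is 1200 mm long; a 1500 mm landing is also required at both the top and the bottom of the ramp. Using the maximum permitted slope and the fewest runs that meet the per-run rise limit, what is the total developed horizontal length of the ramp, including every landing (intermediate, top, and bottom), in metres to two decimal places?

2159 / 800 = 2.70, so 3 ramp runs are needed. That means 2 intermediate landings.
Horizontal run for 2159 mm of rise at 1:18 is 2159 × 18 = 38862 mm.
Intermediate landings: 2 × 1200 = 2400 mm.
Top and bottom landings: 2 × 1500 = 3000 mm.
Total = 38862 + 2400 + 3000 = 44262 mm.
= 44.26 m.

44.26 m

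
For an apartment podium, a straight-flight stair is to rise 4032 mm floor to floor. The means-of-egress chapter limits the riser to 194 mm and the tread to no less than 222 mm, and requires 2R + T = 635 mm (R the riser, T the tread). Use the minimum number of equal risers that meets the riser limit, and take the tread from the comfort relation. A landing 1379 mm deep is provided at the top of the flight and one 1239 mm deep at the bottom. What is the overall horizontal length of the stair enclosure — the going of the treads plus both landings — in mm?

7638 mm

4032 / 194 = 20.78, so 21 risers are needed.
Riser R = 4032 / 21 = 192 mm, within the 194 mm limit.
Tread T = 635 − 2 × 192 = 251 mm (≥ 222 mm).
Treads = 21 − 1 = 20; going = 20 × 251 = 5020 mm.
Add landings: 5020 + 1379 + 1239 = 7638 mm.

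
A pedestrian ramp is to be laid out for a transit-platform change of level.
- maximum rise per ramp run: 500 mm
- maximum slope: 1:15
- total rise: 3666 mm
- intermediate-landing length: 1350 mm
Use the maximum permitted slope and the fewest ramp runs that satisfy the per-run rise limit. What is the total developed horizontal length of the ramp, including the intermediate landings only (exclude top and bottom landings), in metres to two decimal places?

64.44 m

⌈3666/500⌉ = 8 ramp runs. That means 7 intermediate landings.
Ramp run (horizontal) at 1:15: 3666 × 15 = 54990 mm.
Intermediate landings: 7 × 1350 = 9450 mm.
Developed length = 54990 + 9450 = 64440 mm.
= 64.44 m.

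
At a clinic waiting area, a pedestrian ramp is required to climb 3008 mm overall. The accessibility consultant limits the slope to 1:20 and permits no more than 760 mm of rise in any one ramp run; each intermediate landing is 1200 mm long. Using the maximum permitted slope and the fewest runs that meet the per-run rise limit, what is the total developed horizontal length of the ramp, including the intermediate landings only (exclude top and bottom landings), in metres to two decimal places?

3008 / 760 = 3.958 → round up to 4 ramp runs. That means 3 intermediate landings.
Horizontal run for 3008 mm of rise at 1:20 is 3008 × 20 = 60160 mm.
Intermediate landings: 3 × 1200 = 3600 mm.
Total developed length = 60160 + 3600 = 63760 mm.
= 63.76 m.

63.76 m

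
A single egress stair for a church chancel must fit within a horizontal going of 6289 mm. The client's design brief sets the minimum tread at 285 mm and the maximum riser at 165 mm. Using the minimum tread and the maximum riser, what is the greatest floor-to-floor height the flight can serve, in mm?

3795 mm

6289 / 285 = 22.07, so 22 treads fit.
Risers = treads + 1 = 23.
Maximum height = 23 × 165 = 3795 mm.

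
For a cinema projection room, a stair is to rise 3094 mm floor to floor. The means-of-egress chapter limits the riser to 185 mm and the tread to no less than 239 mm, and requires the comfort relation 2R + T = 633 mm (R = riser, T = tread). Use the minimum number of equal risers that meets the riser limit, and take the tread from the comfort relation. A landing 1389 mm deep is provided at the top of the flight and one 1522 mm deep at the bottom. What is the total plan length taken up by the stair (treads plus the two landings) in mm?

⌈3094/185⌉ = 17 risers.
R = 3094 ÷ 17 = 182 mm.
From 2R + T = 633: T = 633 − 364 = 269 mm.
Going = (17 − 1) × 269 = 4304 mm.
Enclosure = 4304 + 1389 + 1522 = 7215 mm.

7215 mm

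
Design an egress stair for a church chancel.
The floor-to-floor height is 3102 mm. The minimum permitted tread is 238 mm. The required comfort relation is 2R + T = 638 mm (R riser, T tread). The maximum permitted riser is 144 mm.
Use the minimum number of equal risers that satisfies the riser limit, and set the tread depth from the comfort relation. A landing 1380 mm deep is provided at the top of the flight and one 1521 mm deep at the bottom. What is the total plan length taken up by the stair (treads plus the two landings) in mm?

10377 mm

⌈3102/144⌉ = 22 risers.
Riser R = 3102 / 22 = 141 mm, within the 144 mm limit.
Tread T = 638 − 2 × 141 = 356 mm (≥ 238 mm).
Treads = 22 − 1 = 21; going = 21 × 356 = 7476 mm.
Add landings: 7476 + 1380 + 1521 = 10377 mm.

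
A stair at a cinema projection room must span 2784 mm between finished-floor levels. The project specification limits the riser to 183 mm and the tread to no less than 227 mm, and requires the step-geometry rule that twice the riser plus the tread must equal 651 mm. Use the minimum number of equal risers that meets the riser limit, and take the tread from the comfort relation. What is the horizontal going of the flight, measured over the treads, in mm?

⌈2784/183⌉ = 16 risers.
R = 2784 ÷ 16 = 174 mm.
From 2R + T = 651: T = 651 − 348 = 303 mm.
Going = (16 − 1) × 303 = 4545 mm.

4545 mm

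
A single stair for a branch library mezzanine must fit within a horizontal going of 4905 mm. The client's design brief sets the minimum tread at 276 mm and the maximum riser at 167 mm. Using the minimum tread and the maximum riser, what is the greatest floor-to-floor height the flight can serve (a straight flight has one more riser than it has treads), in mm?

Treads that fit: ⌊4905 / 276⌋ = 17.
Risers = treads + 1 = 18.
Maximum height = 18 × 167 = 3006 mm.

3006 mm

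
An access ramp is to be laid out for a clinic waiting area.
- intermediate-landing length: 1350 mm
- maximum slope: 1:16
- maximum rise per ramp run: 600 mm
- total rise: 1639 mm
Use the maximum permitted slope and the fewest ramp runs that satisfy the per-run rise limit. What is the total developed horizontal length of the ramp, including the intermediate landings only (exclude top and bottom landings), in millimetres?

28924 mm

1639 / 600 = 2.732 → round up to 3 ramp runs. That means 2 intermediate landings.
Horizontal run for 1639 mm of rise at 1:16 is 1639 × 16 = 26224 mm.
2 intermediate landings contribute 2 × 1350 = 2700 mm.
Developed length = 26224 + 2700 = 28924 mm.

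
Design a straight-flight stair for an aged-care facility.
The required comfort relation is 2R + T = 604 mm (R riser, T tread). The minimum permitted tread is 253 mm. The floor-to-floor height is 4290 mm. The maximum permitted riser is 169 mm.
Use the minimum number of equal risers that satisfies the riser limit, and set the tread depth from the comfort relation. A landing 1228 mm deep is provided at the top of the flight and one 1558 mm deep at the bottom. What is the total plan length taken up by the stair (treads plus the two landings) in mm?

9636 mm

⌈4290/169⌉ = 26 risers.
R = 4290 ÷ 26 = 165 mm.
T = 604 − 2·165 = 274 mm, which satisfies the 253 mm minimum.
Going = (26 − 1) × 274 = 6850 mm.
Enclosure = 6850 + 1228 + 1558 = 9636 mm.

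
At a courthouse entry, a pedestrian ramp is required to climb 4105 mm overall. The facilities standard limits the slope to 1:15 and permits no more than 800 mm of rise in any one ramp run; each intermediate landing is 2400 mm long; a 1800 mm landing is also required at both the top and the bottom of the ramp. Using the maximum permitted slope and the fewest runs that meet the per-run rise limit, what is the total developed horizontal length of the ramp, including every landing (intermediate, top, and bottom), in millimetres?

⌈4105/800⌉ = 6 ramp runs. That means 5 intermediate landings.
Horizontal run for 4105 mm of rise at 1:15 is 4105 × 15 = 61575 mm.
5 intermediate landings contribute 5 × 2400 = 12000 mm.
Top and bottom landings: 2 × 1800 = 3600 mm.
Total = 61575 + 12000 + 3600 = 77175 mm.

77175 mm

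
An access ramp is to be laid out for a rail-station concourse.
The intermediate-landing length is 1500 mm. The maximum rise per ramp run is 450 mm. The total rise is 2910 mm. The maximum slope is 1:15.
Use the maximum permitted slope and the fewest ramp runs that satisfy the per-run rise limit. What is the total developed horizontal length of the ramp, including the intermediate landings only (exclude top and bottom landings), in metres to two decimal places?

⌈2910/450⌉ = 7 ramp runs. That means 6 intermediate landings.
Ramp run (horizontal) at 1:15: 2910 × 15 = 43650 mm.
Intermediate landings: 6 × 1500 = 9000 mm.
Developed length = 43650 + 9000 = 52650 mm.
= 52.65 m.

52.65 m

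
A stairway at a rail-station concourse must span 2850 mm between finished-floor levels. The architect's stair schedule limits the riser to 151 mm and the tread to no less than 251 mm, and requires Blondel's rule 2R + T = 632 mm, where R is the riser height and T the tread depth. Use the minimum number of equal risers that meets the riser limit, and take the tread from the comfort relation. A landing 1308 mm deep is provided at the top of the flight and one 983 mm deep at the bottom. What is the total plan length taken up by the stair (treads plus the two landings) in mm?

8267 mm

2850 / 151 = 18.87, so 19 risers are needed.
Riser R = 2850 / 19 = 150 mm, within the 151 mm limit.
From 2R + T = 632: T = 632 − 300 = 332 mm.
Going = (19 − 1) × 332 = 5976 mm.
Enclosure = 5976 + 1308 + 983 = 8267 mm.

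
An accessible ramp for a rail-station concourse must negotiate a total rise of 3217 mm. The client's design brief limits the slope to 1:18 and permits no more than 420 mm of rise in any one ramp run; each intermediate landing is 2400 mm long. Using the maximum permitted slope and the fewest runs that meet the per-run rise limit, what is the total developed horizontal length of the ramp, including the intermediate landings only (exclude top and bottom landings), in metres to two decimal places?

3217 / 420 = 7.66, so 8 ramp runs are needed. That means 7 intermediate landings.
Ramp run (horizontal) at 1:18: 3217 × 18 = 57906 mm.
Intermediate landings: 7 × 2400 = 16800 mm.
Total developed length = 57906 + 16800 = 74706 mm.
= 74.71 m.

74.71 m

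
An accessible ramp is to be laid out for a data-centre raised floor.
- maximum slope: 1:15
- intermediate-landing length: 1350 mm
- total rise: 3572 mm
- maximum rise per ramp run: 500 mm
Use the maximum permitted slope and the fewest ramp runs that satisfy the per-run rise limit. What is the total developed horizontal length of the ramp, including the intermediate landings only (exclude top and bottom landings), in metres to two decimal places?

63.03 m

3572 / 500 = 7.14, so 8 ramp runs are needed. That means 7 intermediate landings.
Ramp run (horizontal) at 1:15: 3572 × 15 = 53580 mm.
7 intermediate landings contribute 7 × 1350 = 9450 mm.
Developed length = 53580 + 9450 = 63030 mm.
= 63.03 m.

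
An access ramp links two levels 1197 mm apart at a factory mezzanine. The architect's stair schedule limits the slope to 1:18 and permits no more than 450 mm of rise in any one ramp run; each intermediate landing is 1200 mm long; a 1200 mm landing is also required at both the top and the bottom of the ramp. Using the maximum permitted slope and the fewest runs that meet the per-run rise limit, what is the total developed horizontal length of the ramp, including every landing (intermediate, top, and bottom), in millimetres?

1197 / 450 = 2.660 → round up to 3 ramp runs. That means 2 intermediate landings.
Horizontal run for 1197 mm of rise at 1:18 is 1197 × 18 = 21546 mm.
Intermediate landings: 2 × 1200 = 2400 mm.
Top and bottom landings: 2 × 1200 = 2400 mm.
Total = 21546 + 2400 + 2400 = 26346 mm.

26346 mm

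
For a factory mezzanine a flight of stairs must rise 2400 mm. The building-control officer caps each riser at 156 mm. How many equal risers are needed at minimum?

At most 156 each: 2400/156 = 15.38, giving 16 risers.

16 risers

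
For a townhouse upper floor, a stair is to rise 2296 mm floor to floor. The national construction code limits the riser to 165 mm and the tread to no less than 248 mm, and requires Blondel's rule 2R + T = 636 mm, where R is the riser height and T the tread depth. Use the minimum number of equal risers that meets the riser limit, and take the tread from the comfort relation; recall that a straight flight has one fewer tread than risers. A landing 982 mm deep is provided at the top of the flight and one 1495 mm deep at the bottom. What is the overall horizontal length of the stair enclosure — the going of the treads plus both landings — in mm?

6481 mm

2296 / 165 = 13.915 → round up to 14 risers.
R = 2296 ÷ 14 = 164 mm.
Tread T = 636 − 2 × 164 = 308 mm (≥ 248 mm).
Going = (14 − 1) × 308 = 4004 mm.
Enclosure = 4004 + 982 + 1495 = 6481 mm.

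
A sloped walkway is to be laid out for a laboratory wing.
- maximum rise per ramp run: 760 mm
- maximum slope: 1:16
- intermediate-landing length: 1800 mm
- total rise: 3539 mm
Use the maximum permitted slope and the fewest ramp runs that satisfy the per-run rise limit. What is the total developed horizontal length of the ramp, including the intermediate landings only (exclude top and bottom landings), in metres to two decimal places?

3539 / 760 = 4.66, so 5 ramp runs are needed. That means 4 intermediate landings.
Ramp run (horizontal) at 1:16: 3539 × 16 = 56624 mm.
Intermediate landings: 4 × 1800 = 7200 mm.
Total developed length = 56624 + 7200 = 63824 mm.
= 63.82 m.

63.82 m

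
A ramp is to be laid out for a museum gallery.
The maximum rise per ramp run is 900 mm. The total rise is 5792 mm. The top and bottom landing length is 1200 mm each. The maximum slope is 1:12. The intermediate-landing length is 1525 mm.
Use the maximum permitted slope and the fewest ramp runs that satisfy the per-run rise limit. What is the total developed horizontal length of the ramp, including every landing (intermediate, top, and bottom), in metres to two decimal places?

At most 900 each: 5792/900 = 6.44, giving 7 ramp runs. That means 6 intermediate landings.
Horizontal run for 5792 mm of rise at 1:12 is 5792 × 12 = 69504 mm.
6 intermediate landings contribute 6 × 1525 = 9150 mm.
Top and bottom landings: 2 × 1200 = 2400 mm.
Total = 69504 + 9150 + 2400 = 81054 mm.
= 81.05 m.

81.05 m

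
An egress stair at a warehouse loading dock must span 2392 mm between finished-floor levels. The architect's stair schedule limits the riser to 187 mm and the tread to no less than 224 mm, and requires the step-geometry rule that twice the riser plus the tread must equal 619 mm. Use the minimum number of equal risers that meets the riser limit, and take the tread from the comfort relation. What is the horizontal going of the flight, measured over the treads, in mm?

2392 / 187 = 12.791 → round up to 13 risers.
Each riser is 2392/13 = 184 mm (≤ 187 mm).
Tread T = 619 − 2 × 184 = 251 mm (≥ 224 mm).
13 risers give 12 treads; going = 12 × 251 = 3012 mm.

3012 mm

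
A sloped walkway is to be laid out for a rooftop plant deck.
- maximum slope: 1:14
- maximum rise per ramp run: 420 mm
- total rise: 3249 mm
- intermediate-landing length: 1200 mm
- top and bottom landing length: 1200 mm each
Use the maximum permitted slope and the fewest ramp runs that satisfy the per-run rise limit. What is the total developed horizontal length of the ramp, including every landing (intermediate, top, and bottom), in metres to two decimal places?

⌈3249/420⌉ = 8 ramp runs. That means 7 intermediate landings.
Ramp run (horizontal) at 1:14: 3249 × 14 = 45486 mm.
Intermediate landings: 7 × 1200 = 8400 mm.
Top and bottom landings: 2 × 1200 = 2400 mm.
Total = 45486 + 8400 + 2400 = 56286 mm.
= 56.29 m.

56.29 m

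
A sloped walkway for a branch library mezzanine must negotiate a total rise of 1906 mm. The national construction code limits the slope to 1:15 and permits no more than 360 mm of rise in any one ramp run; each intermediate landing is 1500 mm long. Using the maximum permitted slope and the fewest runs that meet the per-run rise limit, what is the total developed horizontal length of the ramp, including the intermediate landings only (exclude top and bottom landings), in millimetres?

1906 / 360 = 5.29, so 6 ramp runs are needed. That means 5 intermediate landings.
Horizontal run for 1906 mm of rise at 1:15 is 1906 × 15 = 28590 mm.
5 intermediate landings contribute 5 × 1500 = 7500 mm.
Developed length = 28590 + 7500 = 36090 mm.

36090 mm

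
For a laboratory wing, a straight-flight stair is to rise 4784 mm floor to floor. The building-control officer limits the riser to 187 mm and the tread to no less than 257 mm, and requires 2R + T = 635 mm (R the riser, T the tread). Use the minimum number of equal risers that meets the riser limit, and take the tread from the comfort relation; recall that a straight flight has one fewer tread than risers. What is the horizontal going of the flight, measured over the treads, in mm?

4784 / 187 = 25.58, so 26 risers are needed.
Each riser is 4784/26 = 184 mm (≤ 187 mm).
Tread T = 635 − 2 × 184 = 267 mm (≥ 257 mm).
Going = (26 − 1) × 267 = 6675 mm.

6675 mm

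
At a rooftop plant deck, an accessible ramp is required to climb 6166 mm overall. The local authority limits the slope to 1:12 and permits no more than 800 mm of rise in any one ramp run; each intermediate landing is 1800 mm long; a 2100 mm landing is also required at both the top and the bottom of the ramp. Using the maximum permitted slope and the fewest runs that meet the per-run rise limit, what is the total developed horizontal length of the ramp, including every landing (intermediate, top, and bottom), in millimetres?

90792 mm

At most 800 each: 6166/800 = 7.71, giving 8 ramp runs. That means 7 intermediate landings.
Horizontal run for 6166 mm of rise at 1:12 is 6166 × 12 = 73992 mm.
7 intermediate landings contribute 7 × 1800 = 12600 mm.
Top and bottom landings: 2 × 2100 = 4200 mm.
Total = 73992 + 12600 + 4200 = 90792 mm.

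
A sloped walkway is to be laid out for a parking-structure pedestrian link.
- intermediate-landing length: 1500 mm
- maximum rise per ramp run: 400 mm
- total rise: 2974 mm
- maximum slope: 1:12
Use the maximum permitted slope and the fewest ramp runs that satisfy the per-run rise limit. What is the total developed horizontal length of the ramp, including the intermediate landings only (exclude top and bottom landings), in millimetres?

46188 mm

At most 400 each: 2974/400 = 7.43, giving 8 ramp runs. That means 7 intermediate landings.
Ramp run (horizontal) at 1:12: 2974 × 12 = 35688 mm.
7 intermediate landings contribute 7 × 1500 = 10500 mm.
Total developed length = 35688 + 10500 = 46188 mm.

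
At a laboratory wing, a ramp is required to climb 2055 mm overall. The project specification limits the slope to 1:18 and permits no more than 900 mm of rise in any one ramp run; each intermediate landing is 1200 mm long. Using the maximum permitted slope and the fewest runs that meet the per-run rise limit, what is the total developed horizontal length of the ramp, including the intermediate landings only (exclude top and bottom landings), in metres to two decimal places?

2055 / 900 = 2.283 → round up to 3 ramp runs. That means 2 intermediate landings.
Ramp run (horizontal) at 1:18: 2055 × 18 = 36990 mm.
Intermediate landings: 2 × 1200 = 2400 mm.
Total developed length = 36990 + 2400 = 39390 mm.
= 39.39 m.

39.39 m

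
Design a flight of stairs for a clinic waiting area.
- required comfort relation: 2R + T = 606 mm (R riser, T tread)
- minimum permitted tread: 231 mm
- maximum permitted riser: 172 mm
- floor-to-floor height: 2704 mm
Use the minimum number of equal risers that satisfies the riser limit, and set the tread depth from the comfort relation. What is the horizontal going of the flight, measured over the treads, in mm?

4020 mm

2704 / 172 = 15.72, so 16 risers are needed.
R = 2704 ÷ 16 = 169 mm.
From 2R + T = 606: T = 606 − 338 = 268 mm.
Treads = 16 − 1 = 15; going = 15 × 268 = 4020 mm.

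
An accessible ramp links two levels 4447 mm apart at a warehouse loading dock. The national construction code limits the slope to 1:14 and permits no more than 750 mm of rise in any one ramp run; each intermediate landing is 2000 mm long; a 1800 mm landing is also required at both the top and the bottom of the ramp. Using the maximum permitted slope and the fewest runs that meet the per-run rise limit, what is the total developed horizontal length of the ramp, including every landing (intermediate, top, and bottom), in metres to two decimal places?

75.86 m

⌈4447/750⌉ = 6 ramp runs. That means 5 intermediate landings.
Ramp run (horizontal) at 1:14: 4447 × 14 = 62258 mm.
Intermediate landings: 5 × 2000 = 10000 mm.
Top and bottom landings: 2 × 1800 = 3600 mm.
Total = 62258 + 10000 + 3600 = 75858 mm.
= 75.86 m.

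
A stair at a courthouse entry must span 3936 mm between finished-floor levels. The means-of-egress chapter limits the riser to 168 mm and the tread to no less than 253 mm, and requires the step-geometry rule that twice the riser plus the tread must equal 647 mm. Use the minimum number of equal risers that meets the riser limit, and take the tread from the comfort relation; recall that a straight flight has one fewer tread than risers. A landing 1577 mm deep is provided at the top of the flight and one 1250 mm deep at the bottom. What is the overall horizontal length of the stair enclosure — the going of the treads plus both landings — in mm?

⌈3936/168⌉ = 24 risers.
R = 3936 ÷ 24 = 164 mm.
From 2R + T = 647: T = 647 − 328 = 319 mm.
24 risers give 23 treads; going = 23 × 319 = 7337 mm.
Add landings: 7337 + 1577 + 1250 = 10164 mm.

10164 mm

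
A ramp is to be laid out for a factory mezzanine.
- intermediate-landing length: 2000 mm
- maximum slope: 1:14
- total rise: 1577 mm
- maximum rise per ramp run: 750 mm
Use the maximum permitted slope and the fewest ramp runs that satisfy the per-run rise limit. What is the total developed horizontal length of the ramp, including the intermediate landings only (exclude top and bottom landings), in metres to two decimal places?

26.08 m

⌈1577/750⌉ = 3 ramp runs. That means 2 intermediate landings.
Ramp run (horizontal) at 1:14: 1577 × 14 = 22078 mm.
2 intermediate landings contribute 2 × 2000 = 4000 mm.
Total developed length = 22078 + 4000 = 26078 mm.
= 26.08 m.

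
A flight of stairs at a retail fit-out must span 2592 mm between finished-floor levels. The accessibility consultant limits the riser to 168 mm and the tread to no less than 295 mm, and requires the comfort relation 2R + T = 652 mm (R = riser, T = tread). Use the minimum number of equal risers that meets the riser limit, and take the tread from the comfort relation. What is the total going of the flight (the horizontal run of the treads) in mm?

4920 mm

2592 / 168 = 15.43, so 16 risers are needed.
Riser R = 2592 / 16 = 162 mm, within the 168 mm limit.
From 2R + T = 652: T = 652 − 324 = 328 mm.
Treads = 16 − 1 = 15; going = 15 × 328 = 4920 mm.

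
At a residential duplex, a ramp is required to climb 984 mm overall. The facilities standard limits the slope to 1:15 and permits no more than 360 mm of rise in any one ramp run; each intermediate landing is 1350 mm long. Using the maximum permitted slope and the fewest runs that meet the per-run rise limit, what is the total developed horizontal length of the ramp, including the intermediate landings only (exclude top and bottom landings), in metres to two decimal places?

984 / 360 = 2.733 → round up to 3 ramp runs. That means 2 intermediate landings.
Ramp run (horizontal) at 1:15: 984 × 15 = 14760 mm.
Intermediate landings: 2 × 1350 = 2700 mm.
Total developed length = 14760 + 2700 = 17460 mm.
= 17.46 m.

17.46 m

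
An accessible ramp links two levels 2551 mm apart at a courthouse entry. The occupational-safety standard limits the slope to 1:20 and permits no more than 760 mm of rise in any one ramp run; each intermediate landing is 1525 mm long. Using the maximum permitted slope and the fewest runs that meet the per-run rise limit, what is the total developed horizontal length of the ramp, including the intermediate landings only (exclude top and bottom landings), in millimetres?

55595 mm

⌈2551/760⌉ = 4 ramp runs. That means 3 intermediate landings.
Horizontal run for 2551 mm of rise at 1:20 is 2551 × 20 = 51020 mm.
3 intermediate landings contribute 3 × 1525 = 4575 mm.
Total developed length = 51020 + 4575 = 55595 mm.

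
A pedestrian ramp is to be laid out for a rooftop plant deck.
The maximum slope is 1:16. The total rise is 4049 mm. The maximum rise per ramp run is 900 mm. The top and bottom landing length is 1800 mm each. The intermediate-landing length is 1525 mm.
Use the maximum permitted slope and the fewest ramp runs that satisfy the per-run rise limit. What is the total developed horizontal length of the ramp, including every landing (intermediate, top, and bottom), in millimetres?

At most 900 each: 4049/900 = 4.50, giving 5 ramp runs. That means 4 intermediate landings.
Horizontal run for 4049 mm of rise at 1:16 is 4049 × 16 = 64784 mm.
Intermediate landings: 4 × 1525 = 6100 mm.
Top and bottom landings: 2 × 1800 = 3600 mm.
Total = 64784 + 6100 + 3600 = 74484 mm.

74484 mm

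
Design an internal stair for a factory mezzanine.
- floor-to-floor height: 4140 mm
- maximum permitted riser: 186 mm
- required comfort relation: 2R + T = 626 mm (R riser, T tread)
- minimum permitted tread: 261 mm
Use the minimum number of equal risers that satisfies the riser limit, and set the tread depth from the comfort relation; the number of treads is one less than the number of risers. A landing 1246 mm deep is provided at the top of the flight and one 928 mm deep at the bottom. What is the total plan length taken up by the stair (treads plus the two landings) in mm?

8026 mm

4140 / 186 = 22.26, so 23 risers are needed.
Riser R = 4140 / 23 = 180 mm, within the 186 mm limit.
T = 626 − 2·180 = 266 mm, which satisfies the 261 mm minimum.
Treads = 23 − 1 = 22; going = 22 × 266 = 5852 mm.
Enclosure = 5852 + 1246 + 928 = 8026 mm.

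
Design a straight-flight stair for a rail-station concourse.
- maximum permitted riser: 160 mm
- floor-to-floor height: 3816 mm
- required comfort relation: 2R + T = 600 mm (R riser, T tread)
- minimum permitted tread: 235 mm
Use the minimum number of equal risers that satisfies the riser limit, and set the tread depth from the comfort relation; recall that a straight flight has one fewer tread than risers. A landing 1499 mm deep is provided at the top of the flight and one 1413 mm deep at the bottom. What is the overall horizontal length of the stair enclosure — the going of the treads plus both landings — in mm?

9398 mm

At most 160 each: 3816/160 = 23.85, giving 24 risers.
Riser R = 3816 / 24 = 159 mm, within the 160 mm limit.
T = 600 − 2·159 = 282 mm, which satisfies the 235 mm minimum.
Going = (24 − 1) × 282 = 6486 mm.
Add landings: 6486 + 1499 + 1413 = 9398 mm.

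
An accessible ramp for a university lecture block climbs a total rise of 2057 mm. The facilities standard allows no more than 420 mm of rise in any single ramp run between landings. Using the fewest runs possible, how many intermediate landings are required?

4 intermediate landings

2057 / 420 = 4.90, so 5 ramp runs are needed.
5 runs are separated by 4 intermediate landings.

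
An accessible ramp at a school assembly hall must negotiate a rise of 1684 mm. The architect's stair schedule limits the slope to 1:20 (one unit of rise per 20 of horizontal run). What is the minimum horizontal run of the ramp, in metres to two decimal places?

Run = rise × 20 = 1684 × 20 = 33680 mm.
33680 mm = 33.68 m.

33.68 m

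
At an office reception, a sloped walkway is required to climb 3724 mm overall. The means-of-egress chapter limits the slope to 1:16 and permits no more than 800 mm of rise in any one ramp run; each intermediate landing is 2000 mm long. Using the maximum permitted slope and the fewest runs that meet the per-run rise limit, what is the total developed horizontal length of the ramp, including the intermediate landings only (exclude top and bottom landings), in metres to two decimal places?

⌈3724/800⌉ = 5 ramp runs. That means 4 intermediate landings.
Horizontal run for 3724 mm of rise at 1:16 is 3724 × 16 = 59584 mm.
4 intermediate landings contribute 4 × 2000 = 8000 mm.
Total developed length = 59584 + 8000 = 67584 mm.
= 67.58 m.

67.58 m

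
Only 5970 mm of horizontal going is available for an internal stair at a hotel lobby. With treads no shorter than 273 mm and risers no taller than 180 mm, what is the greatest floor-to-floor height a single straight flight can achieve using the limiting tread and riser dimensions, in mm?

Treads that fit: ⌊5970 / 273⌋ = 21.
Risers = treads + 1 = 22.
Maximum height = 22 × 180 = 3960 mm.

3960 mm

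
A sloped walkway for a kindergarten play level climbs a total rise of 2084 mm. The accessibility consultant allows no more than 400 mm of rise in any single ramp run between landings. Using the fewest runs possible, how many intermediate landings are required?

⌈2084/400⌉ = 6 ramp runs.
6 runs are separated by 5 intermediate landings.

5 intermediate landings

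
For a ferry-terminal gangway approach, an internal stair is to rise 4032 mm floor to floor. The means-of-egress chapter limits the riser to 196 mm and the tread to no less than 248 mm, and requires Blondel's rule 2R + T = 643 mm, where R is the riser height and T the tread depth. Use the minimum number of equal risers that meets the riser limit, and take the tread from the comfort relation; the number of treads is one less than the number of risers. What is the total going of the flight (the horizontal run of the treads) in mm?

5180 mm

4032 / 196 = 20.571 → round up to 21 risers.
Each riser is 4032/21 = 192 mm (≤ 196 mm).
Tread T = 643 − 2 × 192 = 259 mm (≥ 248 mm).
21 risers give 20 treads; going = 20 × 259 = 5180 mm.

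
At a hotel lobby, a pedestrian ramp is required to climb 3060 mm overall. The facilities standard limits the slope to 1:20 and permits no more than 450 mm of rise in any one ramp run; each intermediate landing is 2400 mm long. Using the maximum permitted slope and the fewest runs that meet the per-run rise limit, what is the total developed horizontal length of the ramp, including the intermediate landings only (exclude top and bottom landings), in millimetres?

75600 mm

3060 / 450 = 6.800 → round up to 7 ramp runs. That means 6 intermediate landings.
Ramp run (horizontal) at 1:20: 3060 × 20 = 61200 mm.
6 intermediate landings contribute 6 × 2400 = 14400 mm.
Developed length = 61200 + 14400 = 75600 mm.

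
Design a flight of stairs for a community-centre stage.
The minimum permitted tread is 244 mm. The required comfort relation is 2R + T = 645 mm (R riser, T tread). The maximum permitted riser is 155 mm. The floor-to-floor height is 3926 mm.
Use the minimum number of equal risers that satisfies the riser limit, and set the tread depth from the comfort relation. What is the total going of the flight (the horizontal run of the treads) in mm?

8575 mm

⌈3926/155⌉ = 26 risers.
R = 3926 ÷ 26 = 151 mm.
From 2R + T = 645: T = 645 − 302 = 343 mm.
Going = (26 − 1) × 343 = 8575 mm.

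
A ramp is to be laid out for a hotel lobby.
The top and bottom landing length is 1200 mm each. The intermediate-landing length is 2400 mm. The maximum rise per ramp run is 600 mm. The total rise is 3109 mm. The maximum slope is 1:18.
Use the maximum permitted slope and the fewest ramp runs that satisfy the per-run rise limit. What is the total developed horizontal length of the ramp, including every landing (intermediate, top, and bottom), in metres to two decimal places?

70.36 m

⌈3109/600⌉ = 6 ramp runs. That means 5 intermediate landings.
Horizontal run for 3109 mm of rise at 1:18 is 3109 × 18 = 55962 mm.
5 intermediate landings contribute 5 × 2400 = 12000 mm.
Top and bottom landings: 2 × 1200 = 2400 mm.
Total = 55962 + 12000 + 2400 = 70362 mm.
= 70.36 m.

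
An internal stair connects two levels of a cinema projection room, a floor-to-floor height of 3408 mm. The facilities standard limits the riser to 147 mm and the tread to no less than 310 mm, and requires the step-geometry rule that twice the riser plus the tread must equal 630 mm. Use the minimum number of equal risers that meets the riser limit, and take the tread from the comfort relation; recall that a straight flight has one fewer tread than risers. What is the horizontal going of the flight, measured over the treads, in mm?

7958 mm

3408 / 147 = 23.184 → round up to 24 risers.
Riser R = 3408 / 24 = 142 mm, within the 147 mm limit.
T = 630 − 2·142 = 346 mm, which satisfies the 310 mm minimum.
Going = (24 − 1) × 346 = 7958 mm.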